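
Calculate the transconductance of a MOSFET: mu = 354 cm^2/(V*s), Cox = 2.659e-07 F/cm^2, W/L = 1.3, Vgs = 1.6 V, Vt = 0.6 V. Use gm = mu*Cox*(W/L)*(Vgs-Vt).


Step 1: Vov = Vgs - Vt = 1.6 - 0.6 = 1.0 V
Step 2: gm = mu * Cox * (W/L) * Vov
Step 3: gm = 354 * 2.659e-07 * 1.3 * 1.0 = 1.22e-04 S

1.22e-04


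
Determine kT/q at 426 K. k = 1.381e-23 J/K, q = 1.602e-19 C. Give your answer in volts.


Step 1: kT = 1.381e-23 * 426 = 5.88306e-21 J
Step 2: Vt = kT/q = 5.88306e-21 / 1.602e-19
Step 3: Vt = 0.03672 V

0.03672


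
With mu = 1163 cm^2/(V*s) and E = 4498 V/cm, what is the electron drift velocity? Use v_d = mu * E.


Step 1: v_d = mu * E
Step 2: v_d = 1163 * 4498 = 5231174
Step 3: v_d = 5.23e+06 cm/s

5.23e+06


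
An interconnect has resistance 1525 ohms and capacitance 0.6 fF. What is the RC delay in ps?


Step 1: tau = R * C
Step 2: tau = 1525 * 0.6 fF = 1525 * 6.0e-16 F
Step 3: tau = 9.15e-13 s = 0.915 ps

0.915


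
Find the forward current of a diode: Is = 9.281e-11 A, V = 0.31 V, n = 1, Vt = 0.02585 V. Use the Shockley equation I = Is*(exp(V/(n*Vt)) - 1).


Step 1: V/(n*Vt) = 0.31/(1*0.02585) = 11.9923
Step 2: exp(11.9923) = 1.6151e+05
Step 3: I = 9.281e-11 * (1.6151e+05 - 1) = 1.50e-05 A

1.50e-05


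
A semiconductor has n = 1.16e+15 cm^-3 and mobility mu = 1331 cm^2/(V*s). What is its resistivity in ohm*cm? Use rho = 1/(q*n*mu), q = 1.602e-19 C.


Step 1: sigma = q * n * mu = 1.602e-19 * 1.16e+15 * 1331 = 2.47342e-01 S/cm
Step 2: rho = 1 / sigma = 1 / 2.47342e-01 = 4.043 ohm*cm

4.043


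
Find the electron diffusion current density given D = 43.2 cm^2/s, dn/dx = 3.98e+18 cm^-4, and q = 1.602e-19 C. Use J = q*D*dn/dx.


Step 1: J = q * D * (dn/dx)
Step 2: J = 1.602e-19 * 43.2 * 3.98e+18
Step 3: J = 2.75e+01 A/cm^2

2.75e+01


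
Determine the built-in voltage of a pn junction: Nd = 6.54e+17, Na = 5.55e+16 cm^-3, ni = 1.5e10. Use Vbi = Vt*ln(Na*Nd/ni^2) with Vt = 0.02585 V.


Step 1: Compute Na*Nd/ni^2 = 5.55e+16 * 6.54e+17 / (1.5e10)^2 = 1.6132e+14
Step 2: ln(1.6132e+14) = 32.7144
Step 3: Vbi = 0.02585 * 32.7144 = 0.846 V

0.846


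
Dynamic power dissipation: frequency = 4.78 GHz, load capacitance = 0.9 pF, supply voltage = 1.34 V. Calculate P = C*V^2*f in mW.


Step 1: V^2 = 1.34^2 = 1.7956 V^2
Step 2: P = C*V^2*f = 0.9e-12 F * 1.7956 * 4.78e9 Hz
Step 3: P = 7.7246712e-03 W
Step 4: P = 7.725 mW

7.725


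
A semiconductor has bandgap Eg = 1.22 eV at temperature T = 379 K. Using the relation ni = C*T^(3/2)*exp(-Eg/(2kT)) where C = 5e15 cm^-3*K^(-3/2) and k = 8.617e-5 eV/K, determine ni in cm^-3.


Step 1: Compute kT = 8.617e-5 * 379 = 0.03265843 eV
Step 2: Exponent = -Eg/(2kT) = -1.22/(2*0.03265843) = -18.67818
Step 3: T^(3/2) = 379^1.5 = 7378.34
Step 4: ni = 5e15 * 7378.34 * exp(-18.67818) = 2.85e+11 cm^-3

2.85e+11


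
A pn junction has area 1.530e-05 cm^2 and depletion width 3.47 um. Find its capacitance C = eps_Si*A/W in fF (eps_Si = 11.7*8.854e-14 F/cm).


Step 1: eps_Si = 11.7 * 8.854e-14 = 1.035918e-12 F/cm
Step 2: W in cm = 3.47 * 1e-4 = 3.47e-04 cm
Step 3: C = 1.035918e-12 * 1.530e-05 / 3.47e-04 = 4.567592e-14 F
Step 4: C = 45.68 fF

45.68


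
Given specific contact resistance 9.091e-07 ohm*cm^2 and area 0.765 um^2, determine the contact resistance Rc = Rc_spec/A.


Step 1: Convert area to cm^2: 0.765 um^2 = 7.6500e-09 cm^2
Step 2: Rc = Rc_spec / A = 9.091e-07 / 7.6500e-09
Step 3: Rc = 1.19e+02 ohms

1.19e+02


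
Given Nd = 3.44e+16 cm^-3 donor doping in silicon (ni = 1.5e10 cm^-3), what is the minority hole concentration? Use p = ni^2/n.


Step 1: Since Nd >> ni, n ≈ Nd = 3.44e+16 cm^-3
Step 2: p = ni^2 / n = (1.5e10)^2 / 3.44e+16
Step 3: p = 2.25e20 / 3.44e+16 = 6.54e+03 cm^-3

6.54e+03


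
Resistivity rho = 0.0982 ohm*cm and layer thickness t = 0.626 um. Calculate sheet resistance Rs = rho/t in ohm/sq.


Step 1: Convert thickness to cm: t = 0.626 um = 6.2600e-05 cm
Step 2: Rs = rho / t = 0.0982 / 6.2600e-05
Step 3: Rs = 1568.7 ohm/sq

1568.7


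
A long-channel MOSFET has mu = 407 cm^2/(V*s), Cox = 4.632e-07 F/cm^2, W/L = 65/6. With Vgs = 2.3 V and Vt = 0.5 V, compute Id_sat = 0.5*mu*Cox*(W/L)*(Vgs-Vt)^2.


Step 1: Overdrive voltage Vov = Vgs - Vt = 2.3 - 0.5 = 1.8 V
Step 2: W/L = 65/6 = 10.8333
Step 3: Id = 0.5 * 407 * 4.632e-07 * 10.8333 * 1.8^2
Step 4: Id = 3.31e-03 A

3.31e-03


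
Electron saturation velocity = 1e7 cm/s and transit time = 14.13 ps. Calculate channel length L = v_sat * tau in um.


Step 1: tau in seconds = 14.13 ps * 1e-12 = 1.4130e-11 s
Step 2: L = v_sat * tau = 1e7 * 1.4130e-11 = 1.4130e-04 cm
Step 3: L in um = 1.4130e-04 * 1e4 = 1.413 um

1.413


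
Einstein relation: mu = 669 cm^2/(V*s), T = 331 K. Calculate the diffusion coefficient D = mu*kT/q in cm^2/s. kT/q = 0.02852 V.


Step 1: D = mu * (kT/q)
Step 2: D = 669 * 0.02852
Step 3: D = 19.08 cm^2/s

19.08


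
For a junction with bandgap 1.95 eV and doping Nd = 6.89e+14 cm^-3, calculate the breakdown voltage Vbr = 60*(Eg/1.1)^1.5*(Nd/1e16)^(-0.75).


Step 1: Eg/1.1 = 1.95/1.1 = 1.772727
Step 2: (Eg/1.1)^1.5 = 1.772727^1.5 = 2.360276
Step 3: (Nd/1e16)^(-0.75) = (0.0689)^(-0.75) = 7.435935
Step 4: Vbr = 60 * 2.360276 * 7.435935 = 1053.1 V

1053.1


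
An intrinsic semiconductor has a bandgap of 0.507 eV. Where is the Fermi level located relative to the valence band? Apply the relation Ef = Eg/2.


Step 1: For an intrinsic semiconductor, the Fermi level sits at midgap.
Step 2: Ef = Eg / 2 = 0.507 / 2 = 0.2535 eV

0.2535


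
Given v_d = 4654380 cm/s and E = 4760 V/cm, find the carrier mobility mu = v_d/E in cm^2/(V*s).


Step 1: mu = v_d / E
Step 2: mu = 4654380 / 4760
Step 3: mu = 977.81 cm^2/(V*s)

977.81


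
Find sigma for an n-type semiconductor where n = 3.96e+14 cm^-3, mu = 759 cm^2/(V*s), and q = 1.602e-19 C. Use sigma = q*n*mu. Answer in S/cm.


Step 1: sigma = q * n * mu
Step 2: sigma = 1.602e-19 * 3.96e+14 * 759
Step 3: sigma = 4.815e-02 S/cm

4.815e-02


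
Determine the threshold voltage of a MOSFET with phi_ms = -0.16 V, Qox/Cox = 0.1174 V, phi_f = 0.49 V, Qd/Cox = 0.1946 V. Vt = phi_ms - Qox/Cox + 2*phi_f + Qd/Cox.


Step 1: Vt = phi_ms - Qox/Cox + 2*phi_f + Qd/Cox
Step 2: Vt = -0.16 - 0.1174 + 2*0.49 + 0.1946
Step 3: Vt = -0.16 - 0.1174 + 0.98 + 0.1946
Step 4: Vt = 0.8972 V

0.8972


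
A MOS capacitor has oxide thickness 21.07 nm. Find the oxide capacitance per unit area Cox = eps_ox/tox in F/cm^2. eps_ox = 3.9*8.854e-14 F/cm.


Step 1: eps_ox = 3.9 * 8.854e-14 = 3.45306e-13 F/cm
Step 2: tox in cm = 21.07 nm * 1e-7 = 2.1070e-06 cm
Step 3: Cox = 3.45306e-13 / 2.1070e-06 = 1.64e-07 F/cm^2

1.64e-07


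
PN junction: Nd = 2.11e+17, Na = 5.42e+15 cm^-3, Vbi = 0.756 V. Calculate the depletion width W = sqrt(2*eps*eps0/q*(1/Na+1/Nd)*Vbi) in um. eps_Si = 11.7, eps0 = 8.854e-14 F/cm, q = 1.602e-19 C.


Step 1: 1/Na + 1/Nd = 1/5.42e+15 + 1/2.11e+17 = 1.89241e-16
Step 2: 2*eps*eps0/q = 2*11.7*8.854e-14/1.602e-19 = 1.293281e+07
Step 3: W^2 = 1.293281e+07 * 1.89241e-16 * 0.756 = 1.85025e-09
Step 4: W = sqrt(1.85025e-09) = 4.301e-05 cm = 0.4301 um

0.4301


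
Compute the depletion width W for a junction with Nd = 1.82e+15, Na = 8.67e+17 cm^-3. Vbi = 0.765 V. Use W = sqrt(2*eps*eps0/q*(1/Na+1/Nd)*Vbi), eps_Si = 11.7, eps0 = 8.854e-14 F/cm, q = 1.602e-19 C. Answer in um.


Step 1: 1/Na + 1/Nd = 1/8.67e+17 + 1/1.82e+15 = 5.50604e-16
Step 2: 2*eps*eps0/q = 2*11.7*8.854e-14/1.602e-19 = 1.293281e+07
Step 3: W^2 = 1.293281e+07 * 5.50604e-16 * 0.765 = 5.44746e-09
Step 4: W = sqrt(5.44746e-09) = 7.381e-05 cm = 0.7381 um

0.7381


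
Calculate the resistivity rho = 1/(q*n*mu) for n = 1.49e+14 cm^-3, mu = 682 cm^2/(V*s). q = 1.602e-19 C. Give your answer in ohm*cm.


Step 1: sigma = q * n * mu = 1.602e-19 * 1.49e+14 * 682 = 1.62792e-02 S/cm
Step 2: rho = 1 / sigma = 1 / 1.62792e-02 = 61.43 ohm*cm

61.43


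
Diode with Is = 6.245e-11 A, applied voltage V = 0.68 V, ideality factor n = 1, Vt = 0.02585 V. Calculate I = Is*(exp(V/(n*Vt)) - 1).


Step 1: V/(n*Vt) = 0.68/(1*0.02585) = 26.3056
Step 2: exp(26.3056) = 2.6569e+11
Step 3: I = 6.245e-11 * (2.6569e+11 - 1) = 1.66e+01 A

1.66e+01


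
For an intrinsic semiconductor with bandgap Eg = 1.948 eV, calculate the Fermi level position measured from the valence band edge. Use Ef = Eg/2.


Step 1: For an intrinsic semiconductor, the Fermi level sits at midgap.
Step 2: Ef = Eg / 2 = 1.948 / 2 = 0.974 eV

0.974


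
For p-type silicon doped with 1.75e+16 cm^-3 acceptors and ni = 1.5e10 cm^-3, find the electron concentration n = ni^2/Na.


Step 1: Majority hole concentration p ≈ Na = 1.75e+16 cm^-3
Step 2: n = ni^2 / Na = (1.5e10)^2 / 1.75e+16
Step 3: n = 1.29e+04 cm^-3

1.29e+04


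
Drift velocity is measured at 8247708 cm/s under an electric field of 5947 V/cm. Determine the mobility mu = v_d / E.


Step 1: mu = v_d / E
Step 2: mu = 8247708 / 5947
Step 3: mu = 1386.87 cm^2/(V*s)

1386.87


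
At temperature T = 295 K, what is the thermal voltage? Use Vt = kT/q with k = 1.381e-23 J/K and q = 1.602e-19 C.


Step 1: kT = 1.381e-23 * 295 = 4.07395e-21 J
Step 2: Vt = kT/q = 4.07395e-21 / 1.602e-19
Step 3: Vt = 0.02543 V

0.02543


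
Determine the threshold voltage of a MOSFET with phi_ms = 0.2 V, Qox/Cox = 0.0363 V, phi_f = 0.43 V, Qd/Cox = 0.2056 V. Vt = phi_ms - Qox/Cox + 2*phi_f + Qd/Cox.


Step 1: Vt = phi_ms - Qox/Cox + 2*phi_f + Qd/Cox
Step 2: Vt = 0.2 - 0.0363 + 2*0.43 + 0.2056
Step 3: Vt = 0.2 - 0.0363 + 0.86 + 0.2056
Step 4: Vt = 1.2293 V

1.2293


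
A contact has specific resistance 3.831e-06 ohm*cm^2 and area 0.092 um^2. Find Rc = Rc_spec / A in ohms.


Step 1: Convert area to cm^2: 0.092 um^2 = 9.2000e-10 cm^2
Step 2: Rc = Rc_spec / A = 3.831e-06 / 9.2000e-10
Step 3: Rc = 4.16e+03 ohms

4.16e+03


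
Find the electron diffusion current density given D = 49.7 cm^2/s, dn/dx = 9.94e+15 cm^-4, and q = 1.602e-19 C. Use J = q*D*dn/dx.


Step 1: J = q * D * (dn/dx)
Step 2: J = 1.602e-19 * 49.7 * 9.94e+15
Step 3: J = 7.91e-02 A/cm^2

7.91e-02


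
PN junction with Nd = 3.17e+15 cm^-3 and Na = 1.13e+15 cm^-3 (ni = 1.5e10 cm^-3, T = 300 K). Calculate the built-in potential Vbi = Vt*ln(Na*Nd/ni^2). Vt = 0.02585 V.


Step 1: Compute Na*Nd/ni^2 = 1.13e+15 * 3.17e+15 / (1.5e10)^2 = 1.5920e+10
Step 2: ln(1.5920e+10) = 23.4908
Step 3: Vbi = 0.02585 * 23.4908 = 0.607 V

0.607


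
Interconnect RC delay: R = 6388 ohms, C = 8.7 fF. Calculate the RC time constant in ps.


Step 1: tau = R * C
Step 2: tau = 6388 * 8.7 fF = 6388 * 8.7e-15 F
Step 3: tau = 5.55756e-11 s = 55.5756 ps

55.5756


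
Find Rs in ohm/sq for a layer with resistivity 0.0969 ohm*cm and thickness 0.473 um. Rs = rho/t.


Step 1: Convert thickness to cm: t = 0.473 um = 4.7300e-05 cm
Step 2: Rs = rho / t = 0.0969 / 4.7300e-05
Step 3: Rs = 2048.6 ohm/sq

2048.6


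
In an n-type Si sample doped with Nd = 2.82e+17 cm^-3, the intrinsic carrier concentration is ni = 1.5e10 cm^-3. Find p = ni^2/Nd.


Step 1: Since Nd >> ni, n ≈ Nd = 2.82e+17 cm^-3
Step 2: p = ni^2 / n = (1.5e10)^2 / 2.82e+17
Step 3: p = 2.25e20 / 2.82e+17 = 7.98e+02 cm^-3

7.98e+02


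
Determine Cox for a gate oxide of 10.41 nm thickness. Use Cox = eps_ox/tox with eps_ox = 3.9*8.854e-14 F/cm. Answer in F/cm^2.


Step 1: eps_ox = 3.9 * 8.854e-14 = 3.45306e-13 F/cm
Step 2: tox in cm = 10.41 nm * 1e-7 = 1.0410e-06 cm
Step 3: Cox = 3.45306e-13 / 1.0410e-06 = 3.32e-07 F/cm^2

3.32e-07


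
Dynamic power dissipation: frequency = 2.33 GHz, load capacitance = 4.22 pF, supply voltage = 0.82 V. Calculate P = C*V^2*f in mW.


Step 1: V^2 = 0.82^2 = 0.6724 V^2
Step 2: P = C*V^2*f = 4.22e-12 F * 0.6724 * 2.33e9 Hz
Step 3: P = 6.61144024e-03 W
Step 4: P = 6.611 mW

6.611


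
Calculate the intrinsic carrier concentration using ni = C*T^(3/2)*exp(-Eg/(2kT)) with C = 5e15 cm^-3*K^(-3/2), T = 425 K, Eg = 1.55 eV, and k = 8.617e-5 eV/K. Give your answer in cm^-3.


Step 1: Compute kT = 8.617e-5 * 425 = 0.03662225 eV
Step 2: Exponent = -Eg/(2kT) = -1.55/(2*0.03662225) = -21.16200
Step 3: T^(3/2) = 425^1.5 = 8761.60
Step 4: ni = 5e15 * 8761.60 * exp(-21.16200) = 2.82e+10 cm^-3

2.82e+10


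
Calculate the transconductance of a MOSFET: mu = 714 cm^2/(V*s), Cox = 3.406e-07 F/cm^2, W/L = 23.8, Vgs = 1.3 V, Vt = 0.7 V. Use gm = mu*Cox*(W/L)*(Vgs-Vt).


Step 1: Vov = Vgs - Vt = 1.3 - 0.7 = 0.6 V
Step 2: gm = mu * Cox * (W/L) * Vov
Step 3: gm = 714 * 3.406e-07 * 23.8 * 0.6 = 3.47e-03 S

3.47e-03


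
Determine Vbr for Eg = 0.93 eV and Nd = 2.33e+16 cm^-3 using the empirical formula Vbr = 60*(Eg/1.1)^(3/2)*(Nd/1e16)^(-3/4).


Step 1: Eg/1.1 = 0.93/1.1 = 0.845455
Step 2: (Eg/1.1)^1.5 = 0.845455^1.5 = 0.777384
Step 3: (Nd/1e16)^(-0.75) = (2.33)^(-0.75) = 0.530253
Step 4: Vbr = 60 * 0.777384 * 0.530253 = 24.7 V

24.7


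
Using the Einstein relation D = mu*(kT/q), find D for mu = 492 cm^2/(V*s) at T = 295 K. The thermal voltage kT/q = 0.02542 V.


Step 1: D = mu * (kT/q)
Step 2: D = 492 * 0.02542
Step 3: D = 12.51 cm^2/s

12.51


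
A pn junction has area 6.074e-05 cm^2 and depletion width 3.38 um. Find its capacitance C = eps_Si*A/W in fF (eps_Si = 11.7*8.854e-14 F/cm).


Step 1: eps_Si = 11.7 * 8.854e-14 = 1.035918e-12 F/cm
Step 2: W in cm = 3.38 * 1e-4 = 3.38e-04 cm
Step 3: C = 1.035918e-12 * 6.074e-05 / 3.38e-04 = 1.861588e-13 F
Step 4: C = 186.16 fF

186.16


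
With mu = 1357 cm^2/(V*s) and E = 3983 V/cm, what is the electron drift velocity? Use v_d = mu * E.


Step 1: v_d = mu * E
Step 2: v_d = 1357 * 3983 = 5404931
Step 3: v_d = 5.40e+06 cm/s

5.40e+06


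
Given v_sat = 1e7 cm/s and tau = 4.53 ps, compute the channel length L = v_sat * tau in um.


Step 1: tau in seconds = 4.53 ps * 1e-12 = 4.5300e-12 s
Step 2: L = v_sat * tau = 1e7 * 4.5300e-12 = 4.5300e-05 cm
Step 3: L in um = 4.5300e-05 * 1e4 = 0.453 um

0.453


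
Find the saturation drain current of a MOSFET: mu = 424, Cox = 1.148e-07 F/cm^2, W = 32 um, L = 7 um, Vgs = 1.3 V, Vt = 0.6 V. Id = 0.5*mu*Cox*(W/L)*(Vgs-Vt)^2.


Step 1: Overdrive voltage Vov = Vgs - Vt = 1.3 - 0.6 = 0.7 V
Step 2: W/L = 32/7 = 4.57143
Step 3: Id = 0.5 * 424 * 1.148e-07 * 4.57143 * 0.7^2
Step 4: Id = 5.45e-05 A

5.45e-05


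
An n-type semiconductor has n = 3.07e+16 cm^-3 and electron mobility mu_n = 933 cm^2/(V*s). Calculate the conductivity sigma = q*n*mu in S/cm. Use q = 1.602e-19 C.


Step 1: sigma = q * n * mu
Step 2: sigma = 1.602e-19 * 3.07e+16 * 933
Step 3: sigma = 4.589e+00 S/cm

4.589e+00


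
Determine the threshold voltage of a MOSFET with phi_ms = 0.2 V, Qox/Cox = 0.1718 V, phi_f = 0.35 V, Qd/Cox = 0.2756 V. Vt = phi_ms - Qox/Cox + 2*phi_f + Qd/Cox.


Step 1: Vt = phi_ms - Qox/Cox + 2*phi_f + Qd/Cox
Step 2: Vt = 0.2 - 0.1718 + 2*0.35 + 0.2756
Step 3: Vt = 0.2 - 0.1718 + 0.7 + 0.2756
Step 4: Vt = 1.0038 V

1.0038


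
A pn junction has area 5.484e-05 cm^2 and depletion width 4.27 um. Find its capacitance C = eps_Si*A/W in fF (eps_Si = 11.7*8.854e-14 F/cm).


Step 1: eps_Si = 11.7 * 8.854e-14 = 1.035918e-12 F/cm
Step 2: W in cm = 4.27 * 1e-4 = 4.27e-04 cm
Step 3: C = 1.035918e-12 * 5.484e-05 / 4.27e-04 = 1.330439e-13 F
Step 4: C = 133.04 fF

133.04


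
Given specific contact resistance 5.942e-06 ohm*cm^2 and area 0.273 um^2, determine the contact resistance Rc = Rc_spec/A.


Step 1: Convert area to cm^2: 0.273 um^2 = 2.7300e-09 cm^2
Step 2: Rc = Rc_spec / A = 5.942e-06 / 2.7300e-09
Step 3: Rc = 2.18e+03 ohms

2.18e+03


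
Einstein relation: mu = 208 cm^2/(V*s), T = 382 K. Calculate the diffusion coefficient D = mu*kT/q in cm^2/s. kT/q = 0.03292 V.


Step 1: D = mu * (kT/q)
Step 2: D = 208 * 0.03292
Step 3: D = 6.85 cm^2/s

6.85


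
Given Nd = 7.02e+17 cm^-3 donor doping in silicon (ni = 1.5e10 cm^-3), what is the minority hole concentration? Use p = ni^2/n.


Step 1: Since Nd >> ni, n ≈ Nd = 7.02e+17 cm^-3
Step 2: p = ni^2 / n = (1.5e10)^2 / 7.02e+17
Step 3: p = 2.25e20 / 7.02e+17 = 3.21e+02 cm^-3

3.21e+02


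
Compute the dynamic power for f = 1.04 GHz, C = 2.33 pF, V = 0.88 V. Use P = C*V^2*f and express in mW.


Step 1: V^2 = 0.88^2 = 0.7744 V^2
Step 2: P = C*V^2*f = 2.33e-12 F * 0.7744 * 1.04e9 Hz
Step 3: P = 1.87652608e-03 W
Step 4: P = 1.877 mW

1.877


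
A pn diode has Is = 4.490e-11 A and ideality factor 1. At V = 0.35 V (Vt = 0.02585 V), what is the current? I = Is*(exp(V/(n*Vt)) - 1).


Step 1: V/(n*Vt) = 0.35/(1*0.02585) = 13.5397
Step 2: exp(13.5397) = 7.5896e+05
Step 3: I = 4.490e-11 * (7.5896e+05 - 1) = 3.41e-05 A

3.41e-05


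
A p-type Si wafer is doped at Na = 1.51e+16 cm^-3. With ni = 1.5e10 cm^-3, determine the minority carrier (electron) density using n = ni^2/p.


Step 1: Majority hole concentration p ≈ Na = 1.51e+16 cm^-3
Step 2: n = ni^2 / Na = (1.5e10)^2 / 1.51e+16
Step 3: n = 1.49e+04 cm^-3

1.49e+04


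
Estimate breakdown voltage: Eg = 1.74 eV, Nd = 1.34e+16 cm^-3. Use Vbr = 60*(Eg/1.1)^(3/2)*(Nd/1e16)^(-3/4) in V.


Step 1: Eg/1.1 = 1.74/1.1 = 1.581818
Step 2: (Eg/1.1)^1.5 = 1.581818^1.5 = 1.989458
Step 3: (Nd/1e16)^(-0.75) = (1.34)^(-0.75) = 0.802918
Step 4: Vbr = 60 * 1.989458 * 0.802918 = 95.8 V

95.8


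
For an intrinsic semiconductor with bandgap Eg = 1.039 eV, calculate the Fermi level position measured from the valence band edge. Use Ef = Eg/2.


Step 1: For an intrinsic semiconductor, the Fermi level sits at midgap.
Step 2: Ef = Eg / 2 = 1.039 / 2 = 0.5195 eV

0.5195


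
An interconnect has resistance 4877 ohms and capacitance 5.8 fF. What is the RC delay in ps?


Step 1: tau = R * C
Step 2: tau = 4877 * 5.8 fF = 4877 * 5.8e-15 F
Step 3: tau = 2.82866e-11 s = 28.2866 ps

28.2866


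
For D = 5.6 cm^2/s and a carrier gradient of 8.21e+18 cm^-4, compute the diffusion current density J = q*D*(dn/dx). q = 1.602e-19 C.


Step 1: J = q * D * (dn/dx)
Step 2: J = 1.602e-19 * 5.6 * 8.21e+18
Step 3: J = 7.37e+00 A/cm^2

7.37e+00


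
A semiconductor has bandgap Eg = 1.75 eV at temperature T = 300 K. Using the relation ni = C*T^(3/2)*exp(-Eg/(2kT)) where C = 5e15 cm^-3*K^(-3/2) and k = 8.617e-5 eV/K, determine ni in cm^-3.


Step 1: Compute kT = 8.617e-5 * 300 = 0.025851 eV
Step 2: Exponent = -Eg/(2kT) = -1.75/(2*0.025851) = -33.84782
Step 3: T^(3/2) = 300^1.5 = 5196.15
Step 4: ni = 5e15 * 5196.15 * exp(-33.84782) = 5.18e+04 cm^-3

5.18e+04


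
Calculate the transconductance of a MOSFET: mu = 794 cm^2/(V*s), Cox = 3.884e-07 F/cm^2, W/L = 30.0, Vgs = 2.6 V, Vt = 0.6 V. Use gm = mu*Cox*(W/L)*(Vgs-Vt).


Step 1: Vov = Vgs - Vt = 2.6 - 0.6 = 2.0 V
Step 2: gm = mu * Cox * (W/L) * Vov
Step 3: gm = 794 * 3.884e-07 * 30.0 * 2.0 = 1.85e-02 S

1.85e-02


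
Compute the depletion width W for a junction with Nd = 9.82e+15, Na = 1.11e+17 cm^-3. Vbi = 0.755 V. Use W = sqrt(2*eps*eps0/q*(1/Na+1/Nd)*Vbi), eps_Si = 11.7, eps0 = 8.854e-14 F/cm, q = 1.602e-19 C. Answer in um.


Step 1: 1/Na + 1/Nd = 1/1.11e+17 + 1/9.82e+15 = 1.10842e-16
Step 2: 2*eps*eps0/q = 2*11.7*8.854e-14/1.602e-19 = 1.293281e+07
Step 3: W^2 = 1.293281e+07 * 1.10842e-16 * 0.755 = 1.08229e-09
Step 4: W = sqrt(1.08229e-09) = 3.290e-05 cm = 0.329 um

0.329


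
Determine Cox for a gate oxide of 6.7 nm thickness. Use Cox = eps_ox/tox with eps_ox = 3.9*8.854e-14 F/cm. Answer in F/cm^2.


Step 1: eps_ox = 3.9 * 8.854e-14 = 3.45306e-13 F/cm
Step 2: tox in cm = 6.7 nm * 1e-7 = 6.7000e-07 cm
Step 3: Cox = 3.45306e-13 / 6.7000e-07 = 5.15e-07 F/cm^2

5.15e-07


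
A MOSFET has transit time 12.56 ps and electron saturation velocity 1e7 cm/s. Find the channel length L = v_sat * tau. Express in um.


Step 1: tau in seconds = 12.56 ps * 1e-12 = 1.2560e-11 s
Step 2: L = v_sat * tau = 1e7 * 1.2560e-11 = 1.2560e-04 cm
Step 3: L in um = 1.2560e-04 * 1e4 = 1.256 um

1.256


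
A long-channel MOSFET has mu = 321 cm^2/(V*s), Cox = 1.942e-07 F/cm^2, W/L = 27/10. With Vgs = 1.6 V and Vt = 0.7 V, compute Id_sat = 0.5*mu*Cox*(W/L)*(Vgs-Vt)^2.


Step 1: Overdrive voltage Vov = Vgs - Vt = 1.6 - 0.7 = 0.9 V
Step 2: W/L = 27/10 = 2.7
Step 3: Id = 0.5 * 321 * 1.942e-07 * 2.7 * 0.9^2
Step 4: Id = 6.82e-05 A

6.82e-05


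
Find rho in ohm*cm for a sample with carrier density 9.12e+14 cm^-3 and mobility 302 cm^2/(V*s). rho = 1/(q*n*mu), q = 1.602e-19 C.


Step 1: sigma = q * n * mu = 1.602e-19 * 9.12e+14 * 302 = 4.41229e-02 S/cm
Step 2: rho = 1 / sigma = 1 / 4.41229e-02 = 22.66 ohm*cm

22.66


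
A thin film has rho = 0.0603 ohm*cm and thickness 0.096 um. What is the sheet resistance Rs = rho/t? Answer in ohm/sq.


Step 1: Convert thickness to cm: t = 0.096 um = 9.6000e-06 cm
Step 2: Rs = rho / t = 0.0603 / 9.6000e-06
Step 3: Rs = 6281.3 ohm/sq

6281.3


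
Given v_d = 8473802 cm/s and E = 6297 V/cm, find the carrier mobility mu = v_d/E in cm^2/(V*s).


Step 1: mu = v_d / E
Step 2: mu = 8473802 / 6297
Step 3: mu = 1345.69 cm^2/(V*s)

1345.69


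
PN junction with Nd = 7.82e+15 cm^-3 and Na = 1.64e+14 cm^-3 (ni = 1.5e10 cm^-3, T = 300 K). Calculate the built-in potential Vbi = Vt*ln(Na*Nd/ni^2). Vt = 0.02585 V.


Step 1: Compute Na*Nd/ni^2 = 1.64e+14 * 7.82e+15 / (1.5e10)^2 = 5.6999e+09
Step 2: ln(5.6999e+09) = 22.4637
Step 3: Vbi = 0.02585 * 22.4637 = 0.581 V

0.581


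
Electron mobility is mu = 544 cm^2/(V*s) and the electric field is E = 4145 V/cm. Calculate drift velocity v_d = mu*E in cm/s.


Step 1: v_d = mu * E
Step 2: v_d = 544 * 4145 = 2254880
Step 3: v_d = 2.25e+06 cm/s

2.25e+06


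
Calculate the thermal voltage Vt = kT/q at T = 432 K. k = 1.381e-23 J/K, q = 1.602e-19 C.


Step 1: kT = 1.381e-23 * 432 = 5.96592e-21 J
Step 2: Vt = kT/q = 5.96592e-21 / 1.602e-19
Step 3: Vt = 0.03724 V

0.03724


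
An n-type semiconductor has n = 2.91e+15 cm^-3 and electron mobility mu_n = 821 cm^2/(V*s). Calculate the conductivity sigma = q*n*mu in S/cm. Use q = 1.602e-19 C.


Step 1: sigma = q * n * mu
Step 2: sigma = 1.602e-19 * 2.91e+15 * 821
Step 3: sigma = 3.827e-01 S/cm

3.827e-01


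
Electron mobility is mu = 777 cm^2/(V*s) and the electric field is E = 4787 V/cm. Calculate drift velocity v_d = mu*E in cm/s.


Step 1: v_d = mu * E
Step 2: v_d = 777 * 4787 = 3719499
Step 3: v_d = 3.72e+06 cm/s

3.72e+06


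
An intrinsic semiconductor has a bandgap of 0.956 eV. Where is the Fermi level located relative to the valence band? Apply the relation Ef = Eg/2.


Step 1: For an intrinsic semiconductor, the Fermi level sits at midgap.
Step 2: Ef = Eg / 2 = 0.956 / 2 = 0.478 eV

0.478


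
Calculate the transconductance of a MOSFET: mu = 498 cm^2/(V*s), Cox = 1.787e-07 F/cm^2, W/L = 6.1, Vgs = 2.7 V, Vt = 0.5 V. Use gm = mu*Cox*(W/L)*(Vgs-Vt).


Step 1: Vov = Vgs - Vt = 2.7 - 0.5 = 2.2 V
Step 2: gm = mu * Cox * (W/L) * Vov
Step 3: gm = 498 * 1.787e-07 * 6.1 * 2.2 = 1.19e-03 S

1.19e-03


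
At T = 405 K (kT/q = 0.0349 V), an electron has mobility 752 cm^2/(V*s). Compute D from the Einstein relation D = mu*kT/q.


Step 1: D = mu * (kT/q)
Step 2: D = 752 * 0.0349
Step 3: D = 26.24 cm^2/s

26.24


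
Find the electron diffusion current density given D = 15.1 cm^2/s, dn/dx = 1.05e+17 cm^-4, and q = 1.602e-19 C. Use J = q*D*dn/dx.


Step 1: J = q * D * (dn/dx)
Step 2: J = 1.602e-19 * 15.1 * 1.05e+17
Step 3: J = 2.54e-01 A/cm^2

2.54e-01


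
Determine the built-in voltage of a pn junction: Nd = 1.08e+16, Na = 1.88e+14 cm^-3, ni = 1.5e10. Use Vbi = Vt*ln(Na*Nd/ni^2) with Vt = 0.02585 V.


Step 1: Compute Na*Nd/ni^2 = 1.88e+14 * 1.08e+16 / (1.5e10)^2 = 9.0240e+09
Step 2: ln(9.0240e+09) = 22.9232
Step 3: Vbi = 0.02585 * 22.9232 = 0.593 V

0.593


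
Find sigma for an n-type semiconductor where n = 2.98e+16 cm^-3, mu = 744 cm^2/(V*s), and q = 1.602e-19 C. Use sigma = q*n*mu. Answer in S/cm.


Step 1: sigma = q * n * mu
Step 2: sigma = 1.602e-19 * 2.98e+16 * 744
Step 3: sigma = 3.552e+00 S/cm

3.552e+00


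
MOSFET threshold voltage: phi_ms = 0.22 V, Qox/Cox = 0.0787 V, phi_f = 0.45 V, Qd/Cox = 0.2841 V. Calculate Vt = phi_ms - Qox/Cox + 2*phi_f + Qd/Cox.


Step 1: Vt = phi_ms - Qox/Cox + 2*phi_f + Qd/Cox
Step 2: Vt = 0.22 - 0.0787 + 2*0.45 + 0.2841
Step 3: Vt = 0.22 - 0.0787 + 0.9 + 0.2841
Step 4: Vt = 1.3254 V

1.3254


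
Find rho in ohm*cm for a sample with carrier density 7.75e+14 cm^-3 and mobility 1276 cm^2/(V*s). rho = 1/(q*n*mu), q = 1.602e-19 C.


Step 1: sigma = q * n * mu = 1.602e-19 * 7.75e+14 * 1276 = 1.58422e-01 S/cm
Step 2: rho = 1 / sigma = 1 / 1.58422e-01 = 6.312 ohm*cm

6.312


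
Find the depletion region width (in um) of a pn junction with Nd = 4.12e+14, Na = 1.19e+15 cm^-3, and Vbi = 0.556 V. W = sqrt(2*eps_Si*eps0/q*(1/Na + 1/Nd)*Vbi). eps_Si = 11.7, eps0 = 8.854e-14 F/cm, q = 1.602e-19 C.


Step 1: 1/Na + 1/Nd = 1/1.19e+15 + 1/4.12e+14 = 3.26752e-15
Step 2: 2*eps*eps0/q = 2*11.7*8.854e-14/1.602e-19 = 1.293281e+07
Step 3: W^2 = 1.293281e+07 * 3.26752e-15 * 0.556 = 2.34956e-08
Step 4: W = sqrt(2.34956e-08) = 1.533e-04 cm = 1.533 um

1.533


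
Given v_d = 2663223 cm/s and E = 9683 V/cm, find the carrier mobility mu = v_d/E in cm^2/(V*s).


Step 1: mu = v_d / E
Step 2: mu = 2663223 / 9683
Step 3: mu = 275.04 cm^2/(V*s)

275.04


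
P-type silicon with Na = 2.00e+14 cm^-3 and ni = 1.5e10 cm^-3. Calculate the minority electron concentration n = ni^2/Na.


Step 1: Majority hole concentration p ≈ Na = 2.00e+14 cm^-3
Step 2: n = ni^2 / Na = (1.5e10)^2 / 2.00e+14
Step 3: n = 1.13e+06 cm^-3

1.13e+06


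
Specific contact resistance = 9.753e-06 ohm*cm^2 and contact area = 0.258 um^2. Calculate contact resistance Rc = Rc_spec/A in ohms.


Step 1: Convert area to cm^2: 0.258 um^2 = 2.5800e-09 cm^2
Step 2: Rc = Rc_spec / A = 9.753e-06 / 2.5800e-09
Step 3: Rc = 3.78e+03 ohms

3.78e+03


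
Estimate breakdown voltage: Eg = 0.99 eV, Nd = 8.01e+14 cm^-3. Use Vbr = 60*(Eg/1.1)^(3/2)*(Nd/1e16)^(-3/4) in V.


Step 1: Eg/1.1 = 0.99/1.1 = 0.900000
Step 2: (Eg/1.1)^1.5 = 0.900000^1.5 = 0.853815
Step 3: (Nd/1e16)^(-0.75) = (0.0801)^(-0.75) = 6.641644
Step 4: Vbr = 60 * 0.853815 * 6.641644 = 340.2 V

340.2


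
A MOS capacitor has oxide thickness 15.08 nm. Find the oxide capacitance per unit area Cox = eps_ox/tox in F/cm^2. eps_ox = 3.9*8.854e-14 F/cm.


Step 1: eps_ox = 3.9 * 8.854e-14 = 3.45306e-13 F/cm
Step 2: tox in cm = 15.08 nm * 1e-7 = 1.5080e-06 cm
Step 3: Cox = 3.45306e-13 / 1.5080e-06 = 2.29e-07 F/cm^2

2.29e-07


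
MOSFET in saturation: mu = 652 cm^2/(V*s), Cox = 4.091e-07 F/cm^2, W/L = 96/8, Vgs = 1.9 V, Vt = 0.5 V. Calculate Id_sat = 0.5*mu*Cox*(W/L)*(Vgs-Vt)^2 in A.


Step 1: Overdrive voltage Vov = Vgs - Vt = 1.9 - 0.5 = 1.4 V
Step 2: W/L = 96/8 = 12
Step 3: Id = 0.5 * 652 * 4.091e-07 * 12 * 1.4^2
Step 4: Id = 3.14e-03 A

3.14e-03


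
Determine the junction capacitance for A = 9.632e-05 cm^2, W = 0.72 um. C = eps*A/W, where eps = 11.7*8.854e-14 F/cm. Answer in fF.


Step 1: eps_Si = 11.7 * 8.854e-14 = 1.035918e-12 F/cm
Step 2: W in cm = 0.72 * 1e-4 = 7.20e-05 cm
Step 3: C = 1.035918e-12 * 9.632e-05 / 7.20e-05 = 1.385828e-12 F
Step 4: C = 1385.83 fF

1385.83


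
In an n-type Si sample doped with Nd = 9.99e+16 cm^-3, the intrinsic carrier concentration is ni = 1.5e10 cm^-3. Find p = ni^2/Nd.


Step 1: Since Nd >> ni, n ≈ Nd = 9.99e+16 cm^-3
Step 2: p = ni^2 / n = (1.5e10)^2 / 9.99e+16
Step 3: p = 2.25e20 / 9.99e+16 = 2.25e+03 cm^-3

2.25e+03


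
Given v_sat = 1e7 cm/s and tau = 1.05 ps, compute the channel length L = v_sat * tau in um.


Step 1: tau in seconds = 1.05 ps * 1e-12 = 1.0500e-12 s
Step 2: L = v_sat * tau = 1e7 * 1.0500e-12 = 1.0500e-05 cm
Step 3: L in um = 1.0500e-05 * 1e4 = 0.105 um

0.105


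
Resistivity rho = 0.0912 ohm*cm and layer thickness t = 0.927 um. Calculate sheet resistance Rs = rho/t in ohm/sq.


Step 1: Convert thickness to cm: t = 0.927 um = 9.2700e-05 cm
Step 2: Rs = rho / t = 0.0912 / 9.2700e-05
Step 3: Rs = 983.8 ohm/sq

983.8


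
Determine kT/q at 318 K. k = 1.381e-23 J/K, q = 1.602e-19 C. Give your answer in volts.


Step 1: kT = 1.381e-23 * 318 = 4.39158e-21 J
Step 2: Vt = kT/q = 4.39158e-21 / 1.602e-19
Step 3: Vt = 0.02741 V

0.02741


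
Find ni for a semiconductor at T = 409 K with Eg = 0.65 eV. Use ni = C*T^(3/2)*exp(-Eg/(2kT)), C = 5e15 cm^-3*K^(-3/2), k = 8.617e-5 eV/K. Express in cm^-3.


Step 1: Compute kT = 8.617e-5 * 409 = 0.03524353 eV
Step 2: Exponent = -Eg/(2kT) = -0.65/(2*0.03524353) = -9.22155
Step 3: T^(3/2) = 409^1.5 = 8271.51
Step 4: ni = 5e15 * 8271.51 * exp(-9.22155) = 4.09e+15 cm^-3

4.09e+15


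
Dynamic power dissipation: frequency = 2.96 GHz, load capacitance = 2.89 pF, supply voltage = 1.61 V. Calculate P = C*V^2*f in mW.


Step 1: V^2 = 1.61^2 = 2.5921 V^2
Step 2: P = C*V^2*f = 2.89e-12 F * 2.5921 * 2.96e9 Hz
Step 3: P = 2.217386024e-02 W
Step 4: P = 22.174 mW

22.174


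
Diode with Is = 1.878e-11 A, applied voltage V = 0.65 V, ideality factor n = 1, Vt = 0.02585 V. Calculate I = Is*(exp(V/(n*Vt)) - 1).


Step 1: V/(n*Vt) = 0.65/(1*0.02585) = 25.1451
Step 2: exp(25.1451) = 8.3249e+10
Step 3: I = 1.878e-11 * (8.3249e+10 - 1) = 1.56e+00 A

1.56e+00


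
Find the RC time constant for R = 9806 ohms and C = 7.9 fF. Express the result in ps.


Step 1: tau = R * C
Step 2: tau = 9806 * 7.9 fF = 9806 * 7.9e-15 F
Step 3: tau = 7.74674e-11 s = 77.4674 ps

77.4674


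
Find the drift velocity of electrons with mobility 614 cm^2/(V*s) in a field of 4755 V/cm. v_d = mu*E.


Step 1: v_d = mu * E
Step 2: v_d = 614 * 4755 = 2919570
Step 3: v_d = 2.92e+06 cm/s

2.92e+06


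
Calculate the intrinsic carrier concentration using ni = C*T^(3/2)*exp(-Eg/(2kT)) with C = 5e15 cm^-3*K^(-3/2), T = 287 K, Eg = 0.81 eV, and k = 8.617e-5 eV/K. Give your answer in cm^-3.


Step 1: Compute kT = 8.617e-5 * 287 = 0.02473079 eV
Step 2: Exponent = -Eg/(2kT) = -0.81/(2*0.02473079) = -16.37635
Step 3: T^(3/2) = 287^1.5 = 4862.09
Step 4: ni = 5e15 * 4862.09 * exp(-16.37635) = 1.88e+12 cm^-3

1.88e+12


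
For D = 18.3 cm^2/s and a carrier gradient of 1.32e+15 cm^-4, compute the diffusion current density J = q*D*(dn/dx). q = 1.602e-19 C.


Step 1: J = q * D * (dn/dx)
Step 2: J = 1.602e-19 * 18.3 * 1.32e+15
Step 3: J = 3.87e-03 A/cm^2

3.87e-03


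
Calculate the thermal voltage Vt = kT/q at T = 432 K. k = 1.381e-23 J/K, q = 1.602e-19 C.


Step 1: kT = 1.381e-23 * 432 = 5.96592e-21 J
Step 2: Vt = kT/q = 5.96592e-21 / 1.602e-19
Step 3: Vt = 0.03724 V

0.03724


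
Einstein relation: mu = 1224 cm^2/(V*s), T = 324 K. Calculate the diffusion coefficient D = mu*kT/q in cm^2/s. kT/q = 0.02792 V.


Step 1: D = mu * (kT/q)
Step 2: D = 1224 * 0.02792
Step 3: D = 34.17 cm^2/s

34.17


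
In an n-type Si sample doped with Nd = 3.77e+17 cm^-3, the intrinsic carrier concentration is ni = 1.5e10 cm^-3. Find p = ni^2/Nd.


Step 1: Since Nd >> ni, n ≈ Nd = 3.77e+17 cm^-3
Step 2: p = ni^2 / n = (1.5e10)^2 / 3.77e+17
Step 3: p = 2.25e20 / 3.77e+17 = 5.97e+02 cm^-3

5.97e+02


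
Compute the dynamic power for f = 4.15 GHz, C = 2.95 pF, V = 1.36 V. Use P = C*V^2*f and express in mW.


Step 1: V^2 = 1.36^2 = 1.8496 V^2
Step 2: P = C*V^2*f = 2.95e-12 F * 1.8496 * 4.15e9 Hz
Step 3: P = 2.2643728e-02 W
Step 4: P = 22.644 mW

22.644


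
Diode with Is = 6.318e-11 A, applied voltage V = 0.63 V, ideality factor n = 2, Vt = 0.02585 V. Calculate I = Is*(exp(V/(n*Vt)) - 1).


Step 1: V/(n*Vt) = 0.63/(2*0.02585) = 12.1857
Step 2: exp(12.1857) = 1.9597e+05
Step 3: I = 6.318e-11 * (1.9597e+05 - 1) = 1.24e-05 A

1.24e-05


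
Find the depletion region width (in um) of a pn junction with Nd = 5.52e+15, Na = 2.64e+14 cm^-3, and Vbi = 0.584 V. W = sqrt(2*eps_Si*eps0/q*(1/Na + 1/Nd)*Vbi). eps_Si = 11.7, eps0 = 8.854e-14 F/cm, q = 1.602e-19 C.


Step 1: 1/Na + 1/Nd = 1/2.64e+14 + 1/5.52e+15 = 3.96904e-15
Step 2: 2*eps*eps0/q = 2*11.7*8.854e-14/1.602e-19 = 1.293281e+07
Step 3: W^2 = 1.293281e+07 * 3.96904e-15 * 0.584 = 2.99772e-08
Step 4: W = sqrt(2.99772e-08) = 1.731e-04 cm = 1.731 um

1.731


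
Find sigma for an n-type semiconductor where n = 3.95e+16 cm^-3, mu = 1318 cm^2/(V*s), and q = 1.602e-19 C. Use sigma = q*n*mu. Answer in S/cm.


Step 1: sigma = q * n * mu
Step 2: sigma = 1.602e-19 * 3.95e+16 * 1318
Step 3: sigma = 8.340e+00 S/cm

8.340e+00


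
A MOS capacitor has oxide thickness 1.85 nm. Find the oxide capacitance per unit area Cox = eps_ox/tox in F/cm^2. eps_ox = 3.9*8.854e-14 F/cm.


Step 1: eps_ox = 3.9 * 8.854e-14 = 3.45306e-13 F/cm
Step 2: tox in cm = 1.85 nm * 1e-7 = 1.8500e-07 cm
Step 3: Cox = 3.45306e-13 / 1.8500e-07 = 1.87e-06 F/cm^2

1.87e-06


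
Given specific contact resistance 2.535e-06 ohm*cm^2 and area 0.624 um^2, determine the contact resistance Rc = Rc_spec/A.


Step 1: Convert area to cm^2: 0.624 um^2 = 6.2400e-09 cm^2
Step 2: Rc = Rc_spec / A = 2.535e-06 / 6.2400e-09
Step 3: Rc = 4.06e+02 ohms

4.06e+02


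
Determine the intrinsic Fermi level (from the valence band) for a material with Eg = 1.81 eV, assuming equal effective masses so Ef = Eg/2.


Step 1: For an intrinsic semiconductor, the Fermi level sits at midgap.
Step 2: Ef = Eg / 2 = 1.81 / 2 = 0.905 eV

0.905


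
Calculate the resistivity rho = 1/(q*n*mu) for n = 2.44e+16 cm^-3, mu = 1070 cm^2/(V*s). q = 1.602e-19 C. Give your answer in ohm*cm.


Step 1: sigma = q * n * mu = 1.602e-19 * 2.44e+16 * 1070 = 4.18250e+00 S/cm
Step 2: rho = 1 / sigma = 1 / 4.18250e+00 = 0.2391 ohm*cm

0.2391


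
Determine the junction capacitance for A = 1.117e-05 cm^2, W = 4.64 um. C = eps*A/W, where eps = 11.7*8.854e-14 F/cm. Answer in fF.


Step 1: eps_Si = 11.7 * 8.854e-14 = 1.035918e-12 F/cm
Step 2: W in cm = 4.64 * 1e-4 = 4.64e-04 cm
Step 3: C = 1.035918e-12 * 1.117e-05 / 4.64e-04 = 2.493794e-14 F
Step 4: C = 24.94 fF

24.94


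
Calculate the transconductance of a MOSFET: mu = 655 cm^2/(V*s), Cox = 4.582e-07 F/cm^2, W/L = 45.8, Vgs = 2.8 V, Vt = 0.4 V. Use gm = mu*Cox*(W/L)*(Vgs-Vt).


Step 1: Vov = Vgs - Vt = 2.8 - 0.4 = 2.4 V
Step 2: gm = mu * Cox * (W/L) * Vov
Step 3: gm = 655 * 4.582e-07 * 45.8 * 2.4 = 3.30e-02 S

3.30e-02


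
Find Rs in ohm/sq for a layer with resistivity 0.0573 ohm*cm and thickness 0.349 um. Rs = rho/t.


Step 1: Convert thickness to cm: t = 0.349 um = 3.4900e-05 cm
Step 2: Rs = rho / t = 0.0573 / 3.4900e-05
Step 3: Rs = 1641.8 ohm/sq

1641.8


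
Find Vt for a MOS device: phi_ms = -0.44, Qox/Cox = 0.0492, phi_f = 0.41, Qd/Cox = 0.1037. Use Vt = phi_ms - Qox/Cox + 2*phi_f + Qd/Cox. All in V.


Step 1: Vt = phi_ms - Qox/Cox + 2*phi_f + Qd/Cox
Step 2: Vt = -0.44 - 0.0492 + 2*0.41 + 0.1037
Step 3: Vt = -0.44 - 0.0492 + 0.82 + 0.1037
Step 4: Vt = 0.4345 V

0.4345


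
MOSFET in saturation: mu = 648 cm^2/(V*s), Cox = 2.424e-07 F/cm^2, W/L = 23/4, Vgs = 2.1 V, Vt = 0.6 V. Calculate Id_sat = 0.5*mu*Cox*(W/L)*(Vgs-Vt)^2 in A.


Step 1: Overdrive voltage Vov = Vgs - Vt = 2.1 - 0.6 = 1.5 V
Step 2: W/L = 23/4 = 5.75
Step 3: Id = 0.5 * 648 * 2.424e-07 * 5.75 * 1.5^2
Step 4: Id = 1.02e-03 A

1.02e-03


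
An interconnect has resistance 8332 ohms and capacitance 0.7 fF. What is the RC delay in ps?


Step 1: tau = R * C
Step 2: tau = 8332 * 0.7 fF = 8332 * 7.0e-16 F
Step 3: tau = 5.8324e-12 s = 5.8324 ps

5.8324


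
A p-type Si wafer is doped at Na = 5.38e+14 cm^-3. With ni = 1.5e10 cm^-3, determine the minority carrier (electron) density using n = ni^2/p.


Step 1: Majority hole concentration p ≈ Na = 5.38e+14 cm^-3
Step 2: n = ni^2 / Na = (1.5e10)^2 / 5.38e+14
Step 3: n = 4.18e+05 cm^-3

4.18e+05


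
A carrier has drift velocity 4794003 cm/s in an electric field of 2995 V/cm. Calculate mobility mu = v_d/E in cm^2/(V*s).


Step 1: mu = v_d / E
Step 2: mu = 4794003 / 2995
Step 3: mu = 1600.67 cm^2/(V*s)

1600.67


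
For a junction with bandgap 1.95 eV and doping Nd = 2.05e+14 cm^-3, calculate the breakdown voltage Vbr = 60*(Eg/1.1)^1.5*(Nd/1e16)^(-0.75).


Step 1: Eg/1.1 = 1.95/1.1 = 1.772727
Step 2: (Eg/1.1)^1.5 = 1.772727^1.5 = 2.360276
Step 3: (Nd/1e16)^(-0.75) = (0.0205)^(-0.75) = 18.457998
Step 4: Vbr = 60 * 2.360276 * 18.457998 = 2614.0 V

2614.0


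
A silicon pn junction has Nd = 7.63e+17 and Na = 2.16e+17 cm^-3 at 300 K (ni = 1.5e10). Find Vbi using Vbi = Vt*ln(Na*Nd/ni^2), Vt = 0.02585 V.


Step 1: Compute Na*Nd/ni^2 = 2.16e+17 * 7.63e+17 / (1.5e10)^2 = 7.3248e+14
Step 2: ln(7.3248e+14) = 34.2275
Step 3: Vbi = 0.02585 * 34.2275 = 0.885 V

0.885


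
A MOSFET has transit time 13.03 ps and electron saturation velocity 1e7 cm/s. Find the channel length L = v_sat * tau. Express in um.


Step 1: tau in seconds = 13.03 ps * 1e-12 = 1.3030e-11 s
Step 2: L = v_sat * tau = 1e7 * 1.3030e-11 = 1.3030e-04 cm
Step 3: L in um = 1.3030e-04 * 1e4 = 1.303 um

1.303


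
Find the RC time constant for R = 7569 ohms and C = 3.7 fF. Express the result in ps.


Step 1: tau = R * C
Step 2: tau = 7569 * 3.7 fF = 7569 * 3.7e-15 F
Step 3: tau = 2.80053e-11 s = 28.0053 ps

28.0053


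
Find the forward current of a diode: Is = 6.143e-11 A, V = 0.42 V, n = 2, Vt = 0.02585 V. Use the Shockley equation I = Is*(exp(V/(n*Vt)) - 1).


Step 1: V/(n*Vt) = 0.42/(2*0.02585) = 8.1238
Step 2: exp(8.1238) = 3.3738e+03
Step 3: I = 6.143e-11 * (3.3738e+03 - 1) = 2.07e-07 A

2.07e-07


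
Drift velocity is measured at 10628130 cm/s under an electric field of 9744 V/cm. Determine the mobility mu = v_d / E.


Step 1: mu = v_d / E
Step 2: mu = 10628130 / 9744
Step 3: mu = 1090.74 cm^2/(V*s)

1090.74


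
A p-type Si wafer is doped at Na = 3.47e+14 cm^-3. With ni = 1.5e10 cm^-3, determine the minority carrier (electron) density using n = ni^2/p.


Step 1: Majority hole concentration p ≈ Na = 3.47e+14 cm^-3
Step 2: n = ni^2 / Na = (1.5e10)^2 / 3.47e+14
Step 3: n = 6.48e+05 cm^-3

6.48e+05


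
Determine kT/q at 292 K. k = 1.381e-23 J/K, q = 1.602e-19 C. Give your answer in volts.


Step 1: kT = 1.381e-23 * 292 = 4.03252e-21 J
Step 2: Vt = kT/q = 4.03252e-21 / 1.602e-19
Step 3: Vt = 0.02517 V

0.02517


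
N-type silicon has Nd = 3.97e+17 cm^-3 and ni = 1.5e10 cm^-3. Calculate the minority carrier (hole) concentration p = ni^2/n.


Step 1: Since Nd >> ni, n ≈ Nd = 3.97e+17 cm^-3
Step 2: p = ni^2 / n = (1.5e10)^2 / 3.97e+17
Step 3: p = 2.25e20 / 3.97e+17 = 5.67e+02 cm^-3

5.67e+02


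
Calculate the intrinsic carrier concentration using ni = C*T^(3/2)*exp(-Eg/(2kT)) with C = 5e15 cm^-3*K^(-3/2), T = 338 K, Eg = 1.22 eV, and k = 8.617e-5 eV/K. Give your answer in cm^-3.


Step 1: Compute kT = 8.617e-5 * 338 = 0.02912546 eV
Step 2: Exponent = -Eg/(2kT) = -1.22/(2*0.02912546) = -20.94388
Step 3: T^(3/2) = 338^1.5 = 6214.05
Step 4: ni = 5e15 * 6214.05 * exp(-20.94388) = 2.49e+10 cm^-3

2.49e+10


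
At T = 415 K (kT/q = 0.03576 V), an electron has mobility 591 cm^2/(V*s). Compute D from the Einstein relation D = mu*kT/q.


Step 1: D = mu * (kT/q)
Step 2: D = 591 * 0.03576
Step 3: D = 21.13 cm^2/s

21.13


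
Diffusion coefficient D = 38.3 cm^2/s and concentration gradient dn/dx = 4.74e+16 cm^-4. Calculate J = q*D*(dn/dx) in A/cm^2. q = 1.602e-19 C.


Step 1: J = q * D * (dn/dx)
Step 2: J = 1.602e-19 * 38.3 * 4.74e+16
Step 3: J = 2.91e-01 A/cm^2

2.91e-01


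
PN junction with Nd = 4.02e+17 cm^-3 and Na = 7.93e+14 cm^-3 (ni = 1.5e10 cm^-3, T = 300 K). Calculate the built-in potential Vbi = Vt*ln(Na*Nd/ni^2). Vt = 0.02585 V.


Step 1: Compute Na*Nd/ni^2 = 7.93e+14 * 4.02e+17 / (1.5e10)^2 = 1.4168e+12
Step 2: ln(1.4168e+12) = 27.9794
Step 3: Vbi = 0.02585 * 27.9794 = 0.723 V

0.723


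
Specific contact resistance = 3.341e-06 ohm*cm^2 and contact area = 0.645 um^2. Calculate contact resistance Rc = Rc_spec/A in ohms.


Step 1: Convert area to cm^2: 0.645 um^2 = 6.4500e-09 cm^2
Step 2: Rc = Rc_spec / A = 3.341e-06 / 6.4500e-09
Step 3: Rc = 5.18e+02 ohms

5.18e+02


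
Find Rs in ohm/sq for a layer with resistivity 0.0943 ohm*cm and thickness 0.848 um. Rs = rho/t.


Step 1: Convert thickness to cm: t = 0.848 um = 8.4800e-05 cm
Step 2: Rs = rho / t = 0.0943 / 8.4800e-05
Step 3: Rs = 1112.0 ohm/sq

1112.0
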